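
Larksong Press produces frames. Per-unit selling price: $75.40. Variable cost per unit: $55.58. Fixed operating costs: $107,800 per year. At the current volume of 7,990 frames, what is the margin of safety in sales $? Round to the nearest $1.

Contribution margin per unit = $75.40 − $55.58 = $19.82. Break-even units = $107,800 ÷ $19.82 = 5,438.95; break-even revenue = 5,438.95 × $75.40 = $410,096.87.
Actual sales revenue = 7,990 × $75.40 = $602,446.00.
Margin of safety = $602,446.00 − $410,096.87 = $192,349.

$192,349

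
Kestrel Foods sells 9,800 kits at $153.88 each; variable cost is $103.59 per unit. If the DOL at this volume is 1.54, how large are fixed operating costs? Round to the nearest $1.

$172,815

Total contribution margin = 9,800 × $50.29 = $492,842.00.
Since DOL = CM ÷ EBIT, EBIT = $492,842.00 ÷ 1.54 = $320,027.27.
And FC = contribution − EBIT = $492,842.00 − $320,027.27 = $172,815.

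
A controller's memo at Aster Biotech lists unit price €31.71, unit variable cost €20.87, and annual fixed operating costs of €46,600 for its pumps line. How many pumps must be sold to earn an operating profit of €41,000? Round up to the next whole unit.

Contribution margin per unit = €31.71 − €20.87 = €10.84.
Units = (FC + target) / CM = (€46,600 + €41,000) / €10.84 = 8,081.18, so 8,082 pumps.

8,082 pumps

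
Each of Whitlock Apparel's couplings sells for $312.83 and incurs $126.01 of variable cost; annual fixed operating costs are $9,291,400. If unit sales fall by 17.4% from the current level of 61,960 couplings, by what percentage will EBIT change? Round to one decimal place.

Total contribution margin = 61,960 × $186.82 = $11,575,367.20.
EBIT = $11,575,367.20 − $9,291,400 = $2,283,967.20.
DOL = contribution ÷ EBIT = $11,575,367.20 ÷ $2,283,967.20 = 5.0681.
%ΔEBIT = DOL × %ΔSales = 5.0681 × -17.4% = -88.2%.

-88.2%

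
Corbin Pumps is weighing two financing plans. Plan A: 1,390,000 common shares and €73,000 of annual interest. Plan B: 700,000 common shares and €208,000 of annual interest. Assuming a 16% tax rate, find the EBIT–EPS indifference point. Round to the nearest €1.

Set EPS_A = EPS_B: (EBIT − €73,000)(1 − 0.16) ÷ 1,390,000 = (EBIT − €208,000)(1 − 0.16) ÷ 700,000.
The (1 − t) factor cancels: (EBIT − 73,000) × 700,000 = (EBIT − 208,000) × 1,390,000.
Solving, EBIT = (208,000·1,390,000 − 73,000·700,000) / (1,390,000 − 700,000) = 238,020,000,000 / 690,000 = 344,956.52.

€344,957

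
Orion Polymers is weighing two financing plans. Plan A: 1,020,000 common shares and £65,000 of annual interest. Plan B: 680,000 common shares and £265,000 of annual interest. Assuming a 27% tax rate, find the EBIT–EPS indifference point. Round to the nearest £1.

£665,000

At indifference, (EBIT − 65,000)(1 − t)/1,020,000 = (EBIT − 265,000)(1 − t)/680,000.
The (1 − t) factor cancels: (EBIT − 65,000) × 680,000 = (EBIT − 265,000) × 1,020,000.
Solving, EBIT = (265,000·1,020,000 − 65,000·680,000) / (1,020,000 − 680,000) = 226,100,000,000 / 340,000 = 665,000.00.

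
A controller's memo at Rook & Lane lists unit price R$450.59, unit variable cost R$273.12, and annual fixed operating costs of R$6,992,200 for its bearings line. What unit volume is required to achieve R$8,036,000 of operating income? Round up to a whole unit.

Unit CM = price − variable cost = R$450.59 − R$273.12 = R$177.47.
Required volume = (fixed costs + target profit) ÷ CM = (R$6,992,200 + R$8,036,000) ÷ R$177.47 = 84,680.23, so 84,681 bearings.

84,681 bearings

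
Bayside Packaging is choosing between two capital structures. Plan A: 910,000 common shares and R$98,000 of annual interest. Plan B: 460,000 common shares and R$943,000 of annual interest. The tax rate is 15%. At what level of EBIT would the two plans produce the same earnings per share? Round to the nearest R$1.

Set EPS_A = EPS_B: (EBIT − R$98,000)(1 − 0.15) ÷ 910,000 = (EBIT − R$943,000)(1 − 0.15) ÷ 460,000.
Cancelling (1 − t) and cross-multiplying: 460,000·(EBIT − 98,000) = 910,000·(EBIT − 943,000).
Solving, EBIT = (943,000·910,000 − 98,000·460,000) / (910,000 − 460,000) = 813,050,000,000 / 450,000 = 1,806,777.78.

R$1,806,778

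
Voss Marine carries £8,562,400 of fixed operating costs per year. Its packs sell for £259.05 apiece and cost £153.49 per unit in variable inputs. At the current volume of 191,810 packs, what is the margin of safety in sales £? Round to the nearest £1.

£28,675,784

Each unit contributes £259.05 − £153.49 = £105.56. Break-even units = £8,562,400 ÷ £105.56 = 81,114.06; break-even revenue = 81,114.06 × £259.05 = £21,012,596.82.
Current sales = 191,810 × £259.05 = £49,688,380.50.
Margin of safety = £49,688,380.50 − £21,012,596.82 = £28,675,784.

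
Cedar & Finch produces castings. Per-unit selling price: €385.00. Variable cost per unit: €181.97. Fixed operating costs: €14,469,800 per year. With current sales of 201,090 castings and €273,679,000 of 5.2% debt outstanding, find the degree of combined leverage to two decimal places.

3.37

At 201,090 units, contribution = 201,090 × €203.03 = €40,827,302.70.
Operating income = contribution − fixed costs = €40,827,302.70 − €14,469,800 = €26,357,502.70. Interest = €14,231,308.00, so EBIT − I = €12,126,194.70.
Degree of total leverage = total CM / (EBIT − interest) = €40,827,302.70 / €12,126,194.70 = 3.3669.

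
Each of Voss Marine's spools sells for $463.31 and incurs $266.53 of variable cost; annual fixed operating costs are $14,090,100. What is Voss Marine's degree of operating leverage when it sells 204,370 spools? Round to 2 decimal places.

1.54

Total contribution margin = 204,370 × $196.78 = $40,215,928.60.
Operating income = contribution − fixed costs = $40,215,928.60 − $14,090,100 = $26,125,828.60.
Degree of operating leverage = $40,215,928.60 / $26,125,828.60 = 1.5393.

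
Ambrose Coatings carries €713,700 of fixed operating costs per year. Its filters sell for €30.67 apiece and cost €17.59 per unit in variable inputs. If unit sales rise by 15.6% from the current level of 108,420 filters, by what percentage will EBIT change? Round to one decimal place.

+31.4%

At 108,420 units, contribution = 108,420 × €13.08 = €1,418,133.60.
EBIT = €1,418,133.60 − €713,700 = €704,433.60.
DOL = contribution ÷ EBIT = €1,418,133.60 ÷ €704,433.60 = 2.0132.
So EBIT moves 2.0132 × (+15.6%) = +31.4%.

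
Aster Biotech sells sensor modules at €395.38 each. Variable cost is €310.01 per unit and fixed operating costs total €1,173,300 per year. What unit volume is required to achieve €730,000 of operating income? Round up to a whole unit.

Unit CM = price − variable cost = €395.38 − €310.01 = €85.37.
Need Q such that Q × €85.37 − €1,173,300 = €730,000, i.e. Q = €1,903,300 / €85.37 = 22,294.72 → 22,295.

22,295 sensor modules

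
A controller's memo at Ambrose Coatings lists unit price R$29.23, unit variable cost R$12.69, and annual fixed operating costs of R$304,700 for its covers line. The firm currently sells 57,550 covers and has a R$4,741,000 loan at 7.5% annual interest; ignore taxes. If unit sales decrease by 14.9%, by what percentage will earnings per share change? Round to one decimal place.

-48.6%

Contribution at this volume is 57,550 × R$16.54 = R$951,877.00.
Subtracting fixed costs: EBIT = R$951,877.00 − R$304,700 = R$647,177.00.
After interest of R$355,575.00, pre-tax earnings = R$291,602.00.
DCL = total CM / (EBIT − I) = R$951,877.00 / R$291,602.00 = 3.2643.
EPS therefore changes by 3.2643 × (-14.9%) = -48.6%.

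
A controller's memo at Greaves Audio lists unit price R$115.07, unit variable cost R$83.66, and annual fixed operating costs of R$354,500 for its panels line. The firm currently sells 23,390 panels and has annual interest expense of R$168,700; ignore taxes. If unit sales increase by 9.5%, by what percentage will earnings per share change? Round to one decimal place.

+33.0%

Total contribution margin = 23,390 × R$31.41 = R$734,679.90.
Operating income = contribution − fixed costs = R$734,679.90 − R$354,500 = R$380,179.90.
After interest of R$168,700.00, pre-tax earnings = R$211,479.90.
DCL = total CM / (EBIT − I) = R$734,679.90 / R$211,479.90 = 3.4740.
EPS therefore changes by 3.4740 × (+9.5%) = +33.0%.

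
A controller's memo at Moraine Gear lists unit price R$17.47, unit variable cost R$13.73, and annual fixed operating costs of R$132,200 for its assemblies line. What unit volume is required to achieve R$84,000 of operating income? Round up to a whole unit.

Contribution margin per unit = R$17.47 − R$13.73 = R$3.74.
Need Q such that Q × R$3.74 − R$132,200 = R$84,000, i.e. Q = R$216,200 / R$3.74 = 57,807.49 → 57,808.

57,808 assemblies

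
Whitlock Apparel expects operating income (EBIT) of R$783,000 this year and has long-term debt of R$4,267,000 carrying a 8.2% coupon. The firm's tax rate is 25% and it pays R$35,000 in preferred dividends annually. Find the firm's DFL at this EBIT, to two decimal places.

2.03

Annual interest charges come to R$349,894.00.
Pre-tax preferred-dividend burden = R$35,000 ÷ (1 − 0.25) = R$46,666.67.
DFL = EBIT ÷ [EBIT − I − D_p/(1−t)] = R$783,000 ÷ [R$783,000 − R$349,894.00 − R$46,666.67] = R$783,000 ÷ R$386,439.33 = 2.0262.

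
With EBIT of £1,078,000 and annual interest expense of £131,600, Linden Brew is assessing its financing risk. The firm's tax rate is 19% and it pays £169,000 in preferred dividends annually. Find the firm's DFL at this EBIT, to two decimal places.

Annual interest charges come to £131,600.00.
Preferred dividends grossed up pre-tax: £169,000 / (1 − 0.19) = £208,641.98.
DFL = EBIT ÷ [EBIT − I − D_p/(1−t)] = £1,078,000 ÷ [£1,078,000 − £131,600.00 − £208,641.98] = £1,078,000 ÷ £737,758.02 = 1.4612.

1.46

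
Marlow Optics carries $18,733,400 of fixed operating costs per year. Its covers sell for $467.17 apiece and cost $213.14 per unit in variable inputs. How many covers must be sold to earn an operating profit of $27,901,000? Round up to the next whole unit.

Unit CM = price − variable cost = $467.17 − $213.14 = $254.03.
Units = (FC + target) / CM = ($18,733,400 + $27,901,000) / $254.03 = 183,578.32, so 183,579 covers.

183,579 covers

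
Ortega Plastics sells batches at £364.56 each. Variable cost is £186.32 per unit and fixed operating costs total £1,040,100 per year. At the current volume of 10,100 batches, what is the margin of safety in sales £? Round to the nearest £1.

Each unit contributes £364.56 − £186.32 = £178.24. Break-even units = £1,040,100 ÷ £178.24 = 5,835.39; break-even revenue = 5,835.39 × £364.56 = £2,127,349.96.
Current sales = 10,100 × £364.56 = £3,682,056.00.
Margin of safety = £3,682,056.00 − £2,127,349.96 = £1,554,706.

£1,554,706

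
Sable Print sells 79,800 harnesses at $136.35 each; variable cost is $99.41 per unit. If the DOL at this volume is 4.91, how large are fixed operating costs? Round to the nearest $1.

$2,347,443

Total contribution margin = 79,800 × $36.94 = $2,947,812.00.
Since DOL = CM ÷ EBIT, EBIT = $2,947,812.00 ÷ 4.91 = $600,369.04.
And FC = contribution − EBIT = $2,947,812.00 − $600,369.04 = $2,347,443.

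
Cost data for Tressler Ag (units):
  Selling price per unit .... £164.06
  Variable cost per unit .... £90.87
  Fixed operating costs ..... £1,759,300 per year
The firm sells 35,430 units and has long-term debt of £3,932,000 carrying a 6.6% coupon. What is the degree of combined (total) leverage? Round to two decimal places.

At 35,430 units, contribution = 35,430 × £73.19 = £2,593,121.70.
EBIT = £2,593,121.70 − £1,759,300 = £833,821.70. Interest = £259,512.00, so EBIT − I = £574,309.70.
Degree of total leverage = total CM / (EBIT − interest) = £2,593,121.70 / £574,309.70 = 4.5152.

4.52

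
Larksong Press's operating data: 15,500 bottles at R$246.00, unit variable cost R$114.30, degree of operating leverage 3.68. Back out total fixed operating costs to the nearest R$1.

At 15,500 units, contribution = 15,500 × R$131.70 = R$2,041,350.00.
Since DOL = CM ÷ EBIT, EBIT = R$2,041,350.00 ÷ 3.68 = R$554,714.67.
Fixed costs = CM − EBIT = R$2,041,350.00 − R$554,714.67 = R$1,486,635.

R$1,486,635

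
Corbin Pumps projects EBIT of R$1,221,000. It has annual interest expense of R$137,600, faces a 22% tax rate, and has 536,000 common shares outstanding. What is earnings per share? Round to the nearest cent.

Pre-tax income = R$1,221,000 − R$137,600.00 = R$1,083,400.00.
After tax at 22%: net income = R$1,083,400.00 × 0.78 = R$845,052.00.
Per share: R$845,052.00 / 536,000 shares = R$1.58.

R$1.58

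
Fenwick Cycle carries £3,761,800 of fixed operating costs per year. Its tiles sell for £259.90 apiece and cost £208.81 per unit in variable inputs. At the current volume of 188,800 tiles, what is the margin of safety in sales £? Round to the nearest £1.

Each unit contributes £259.90 − £208.81 = £51.09. Break-even units = £3,761,800 ÷ £51.09 = 73,630.85; break-even revenue = 73,630.85 × £259.90 = £19,136,657.27.
Current sales = 188,800 × £259.90 = £49,069,120.00.
Margin of safety = £49,069,120.00 − £19,136,657.27 = £29,932,463.

£29,932,463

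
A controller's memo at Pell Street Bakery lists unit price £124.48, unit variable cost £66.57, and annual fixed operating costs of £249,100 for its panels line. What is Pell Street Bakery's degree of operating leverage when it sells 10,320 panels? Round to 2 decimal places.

1.71

At 10,320 units, contribution = 10,320 × £57.91 = £597,631.20.
Operating income = contribution − fixed costs = £597,631.20 − £249,100 = £348,531.20.
DOL = contribution ÷ EBIT = £597,631.20 ÷ £348,531.20 = 1.7147.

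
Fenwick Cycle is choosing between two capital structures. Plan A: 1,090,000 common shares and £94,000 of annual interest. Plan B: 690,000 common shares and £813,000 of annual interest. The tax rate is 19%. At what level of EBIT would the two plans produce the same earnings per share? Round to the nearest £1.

At indifference, (EBIT − 94,000)(1 − t)/1,090,000 = (EBIT − 813,000)(1 − t)/690,000.
Cancelling (1 − t) and cross-multiplying: 690,000·(EBIT − 94,000) = 1,090,000·(EBIT − 813,000).
Solving, EBIT = (813,000·1,090,000 − 94,000·690,000) / (1,090,000 − 690,000) = 821,310,000,000 / 400,000 = 2,053,275.00.

£2,053,275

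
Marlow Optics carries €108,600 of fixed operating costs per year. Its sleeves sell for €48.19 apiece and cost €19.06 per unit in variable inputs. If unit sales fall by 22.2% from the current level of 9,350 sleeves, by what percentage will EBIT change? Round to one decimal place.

-36.9%

At 9,350 units, contribution = 9,350 × €29.13 = €272,365.50.
EBIT = €272,365.50 − €108,600 = €163,765.50.
DOL = contribution ÷ EBIT = €272,365.50 ÷ €163,765.50 = 1.6631.
So EBIT moves 1.6631 × (-22.2%) = -36.9%.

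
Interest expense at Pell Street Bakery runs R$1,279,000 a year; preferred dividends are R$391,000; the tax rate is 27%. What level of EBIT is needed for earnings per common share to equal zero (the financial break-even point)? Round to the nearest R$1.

Preferred dividends are paid after tax, so their pre-tax equivalent is R$391,000 ÷ (1 − 0.27) = R$535,616.44.
Financial break-even EBIT = interest + D_p ÷ (1 − t) = R$1,279,000 + R$535,616.44 = R$1,814,616.44.

R$1,814,616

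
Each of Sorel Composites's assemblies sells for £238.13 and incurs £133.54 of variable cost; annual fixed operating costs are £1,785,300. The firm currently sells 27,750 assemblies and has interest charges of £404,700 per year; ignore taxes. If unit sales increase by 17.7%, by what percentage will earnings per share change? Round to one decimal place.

Total contribution margin = 27,750 × £104.59 = £2,902,372.50.
Subtracting fixed costs: EBIT = £2,902,372.50 − £1,785,300 = £1,117,072.50.
Interest = £404,700.00, so EBIT − I = £712,372.50.
Degree of combined leverage = contribution ÷ (EBIT − I) = £2,902,372.50 ÷ £712,372.50 = 4.0742.
%ΔEPS = DCL × %ΔSales = 4.0742 × +17.7% = +72.1%.

+72.1%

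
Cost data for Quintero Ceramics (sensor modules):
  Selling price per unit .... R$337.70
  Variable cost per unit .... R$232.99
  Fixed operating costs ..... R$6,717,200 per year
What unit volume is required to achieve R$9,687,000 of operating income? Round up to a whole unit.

Each unit contributes R$337.70 − R$232.99 = R$104.71.
Required volume = (fixed costs + target profit) ÷ CM = (R$6,717,200 + R$9,687,000) ÷ R$104.71 = 156,663.16, so 156,664 sensor modules.

156,664 sensor modules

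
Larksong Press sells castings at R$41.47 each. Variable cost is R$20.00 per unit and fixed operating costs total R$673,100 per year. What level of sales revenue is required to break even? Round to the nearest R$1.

R$1,300,114

Contribution margin per unit = R$41.47 − R$20.00 = R$21.47, a CM ratio of R$21.47 ÷ R$41.47 = 0.5177.
Break-even revenue = fixed costs × price ÷ CM = R$673,100 × R$41.47 ÷ R$21.47 = R$1,300,114.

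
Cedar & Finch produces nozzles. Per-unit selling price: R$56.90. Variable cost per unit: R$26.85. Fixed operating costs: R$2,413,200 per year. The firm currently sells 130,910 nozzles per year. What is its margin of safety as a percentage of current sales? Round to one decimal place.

38.7%

Contribution margin per unit = R$56.90 − R$26.85 = R$30.05. Break-even units = R$2,413,200 ÷ R$30.05 = 80,306.16; break-even revenue = 80,306.16 × R$56.90 = R$4,569,420.30.
Current sales = 130,910 × R$56.90 = R$7,448,779.00.
Margin of safety = (R$7,448,779.00 − R$4,569,420.30) ÷ R$7,448,779.00 = 38.7%.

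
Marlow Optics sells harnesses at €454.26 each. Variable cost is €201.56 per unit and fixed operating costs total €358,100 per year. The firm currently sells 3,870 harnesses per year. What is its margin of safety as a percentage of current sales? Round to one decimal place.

Contribution margin per unit = €454.26 − €201.56 = €252.70. Break-even units = €358,100 ÷ €252.70 = 1,417.10; break-even revenue = 1,417.10 × €454.26 = €643,729.74.
Actual sales revenue = 3,870 × €454.26 = €1,757,986.20.
Margin of safety = (€1,757,986.20 − €643,729.74) ÷ €1,757,986.20 = 63.4%.

63.4%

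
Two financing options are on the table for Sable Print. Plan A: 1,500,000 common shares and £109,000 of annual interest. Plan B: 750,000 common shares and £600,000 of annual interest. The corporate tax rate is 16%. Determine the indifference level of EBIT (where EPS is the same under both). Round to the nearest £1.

£1,091,000

Set EPS_A = EPS_B: (EBIT − £109,000)(1 − 0.16) ÷ 1,500,000 = (EBIT − £600,000)(1 − 0.16) ÷ 750,000.
The (1 − t) factor cancels: (EBIT − 109,000) × 750,000 = (EBIT − 600,000) × 1,500,000.
EBIT × (1,500,000 − 750,000) = 600,000 × 1,500,000 − 109,000 × 750,000 = 818,250,000,000, so EBIT = 818,250,000,000 ÷ 750,000 = 1,091,000.00.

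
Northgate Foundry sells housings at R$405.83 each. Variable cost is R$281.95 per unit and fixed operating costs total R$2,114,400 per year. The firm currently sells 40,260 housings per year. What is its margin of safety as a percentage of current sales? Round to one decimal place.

57.6%

Unit CM = price − variable cost = R$405.83 − R$281.95 = R$123.88. Break-even units = R$2,114,400 ÷ R$123.88 = 17,068.13; break-even revenue = 17,068.13 × R$405.83 = R$6,926,759.38.
Current sales = 40,260 × R$405.83 = R$16,338,715.80.
Margin of safety = (R$16,338,715.80 − R$6,926,759.38) ÷ R$16,338,715.80 = 57.6%.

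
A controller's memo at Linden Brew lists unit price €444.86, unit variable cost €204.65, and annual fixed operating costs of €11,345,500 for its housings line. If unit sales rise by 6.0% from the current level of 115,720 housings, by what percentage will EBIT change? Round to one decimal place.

At 115,720 units, contribution = 115,720 × €240.21 = €27,797,101.20.
Operating income = contribution − fixed costs = €27,797,101.20 − €11,345,500 = €16,451,601.20.
Degree of operating leverage = €27,797,101.20 / €16,451,601.20 = 1.6896.
%ΔEBIT = DOL × %ΔSales = 1.6896 × +6.0% = +10.1%.

+10.1%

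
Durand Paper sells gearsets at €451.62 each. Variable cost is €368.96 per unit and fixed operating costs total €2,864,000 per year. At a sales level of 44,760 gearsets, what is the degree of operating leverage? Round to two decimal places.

4.43

At 44,760 units, contribution = 44,760 × €82.66 = €3,699,861.60.
Operating income = contribution − fixed costs = €3,699,861.60 − €2,864,000 = €835,861.60.
Degree of operating leverage = €3,699,861.60 / €835,861.60 = 4.4264.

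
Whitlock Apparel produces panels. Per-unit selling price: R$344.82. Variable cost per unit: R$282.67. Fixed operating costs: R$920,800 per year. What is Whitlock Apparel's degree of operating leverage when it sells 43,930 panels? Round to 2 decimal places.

1.51

Contribution at this volume is 43,930 × R$62.15 = R$2,730,249.50.
EBIT = R$2,730,249.50 − R$920,800 = R$1,809,449.50.
DOL = contribution ÷ EBIT = R$2,730,249.50 ÷ R$1,809,449.50 = 1.5089.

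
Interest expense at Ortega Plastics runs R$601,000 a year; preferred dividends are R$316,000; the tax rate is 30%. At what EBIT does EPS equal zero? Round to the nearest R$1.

Preferred dividends are paid after tax, so their pre-tax equivalent is R$316,000 ÷ (1 − 0.30) = R$451,428.57.
Financial break-even EBIT = interest + D_p ÷ (1 − t) = R$601,000 + R$451,428.57 = R$1,052,428.57.

R$1,052,429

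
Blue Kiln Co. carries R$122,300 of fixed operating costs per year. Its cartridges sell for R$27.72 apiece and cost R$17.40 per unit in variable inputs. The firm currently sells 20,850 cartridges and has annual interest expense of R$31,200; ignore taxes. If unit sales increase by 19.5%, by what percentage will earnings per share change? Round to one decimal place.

Total contribution margin = 20,850 × R$10.32 = R$215,172.00.
Operating income = contribution − fixed costs = R$215,172.00 − R$122,300 = R$92,872.00.
Interest = R$31,200.00, so EBIT − I = R$61,672.00.
Degree of combined leverage = contribution ÷ (EBIT − I) = R$215,172.00 ÷ R$61,672.00 = 3.4890.
%ΔEPS = DCL × %ΔSales = 3.4890 × +19.5% = +68.0%.

+68.0%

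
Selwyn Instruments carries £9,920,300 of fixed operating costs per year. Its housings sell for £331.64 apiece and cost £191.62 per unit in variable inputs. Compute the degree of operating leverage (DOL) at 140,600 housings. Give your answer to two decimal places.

Contribution at this volume is 140,600 × £140.02 = £19,686,812.00.
Operating income = contribution − fixed costs = £19,686,812.00 − £9,920,300 = £9,766,512.00.
DOL = contribution ÷ EBIT = £19,686,812.00 ÷ £9,766,512.00 = 2.0157.

2.02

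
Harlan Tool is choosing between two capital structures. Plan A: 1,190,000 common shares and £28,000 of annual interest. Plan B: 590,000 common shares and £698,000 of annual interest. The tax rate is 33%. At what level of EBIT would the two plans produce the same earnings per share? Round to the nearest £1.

£1,356,833

Set EPS_A = EPS_B: (EBIT − £28,000)(1 − 0.33) ÷ 1,190,000 = (EBIT − £698,000)(1 − 0.33) ÷ 590,000.
Cancelling (1 − t) and cross-multiplying: 590,000·(EBIT − 28,000) = 1,190,000·(EBIT − 698,000).
EBIT × (1,190,000 − 590,000) = 698,000 × 1,190,000 − 28,000 × 590,000 = 814,100,000,000, so EBIT = 814,100,000,000 ÷ 600,000 = 1,356,833.33.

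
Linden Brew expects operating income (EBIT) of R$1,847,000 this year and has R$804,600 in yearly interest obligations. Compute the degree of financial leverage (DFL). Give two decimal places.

Interest = R$804,600.00.
Degree of financial leverage = EBIT / (EBIT − interest) = R$1,847,000 / R$1,042,400.00 = 1.7719.

1.77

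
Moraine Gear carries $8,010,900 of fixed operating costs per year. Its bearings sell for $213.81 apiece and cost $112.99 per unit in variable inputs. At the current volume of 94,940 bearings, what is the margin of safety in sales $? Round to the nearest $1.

Each unit contributes $213.81 − $112.99 = $100.82. Break-even units = $8,010,900 ÷ $100.82 = 79,457.45; break-even revenue = 79,457.45 × $213.81 = $16,988,797.15.
Current sales = 94,940 × $213.81 = $20,299,121.40.
Margin of safety = $20,299,121.40 − $16,988,797.15 = $3,310,324.

$3,310,324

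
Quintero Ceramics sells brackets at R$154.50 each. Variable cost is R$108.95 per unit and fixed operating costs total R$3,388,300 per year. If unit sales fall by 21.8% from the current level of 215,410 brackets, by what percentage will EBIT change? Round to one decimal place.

Total contribution margin = 215,410 × R$45.55 = R$9,811,925.50.
Operating income = contribution − fixed costs = R$9,811,925.50 − R$3,388,300 = R$6,423,625.50.
DOL = contribution ÷ EBIT = R$9,811,925.50 ÷ R$6,423,625.50 = 1.5275.
So EBIT moves 1.5275 × (-21.8%) = -33.3%.

-33.3%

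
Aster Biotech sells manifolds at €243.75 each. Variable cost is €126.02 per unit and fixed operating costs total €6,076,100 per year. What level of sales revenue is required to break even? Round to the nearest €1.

Contribution margin per unit = €243.75 − €126.02 = €117.73, a CM ratio of €117.73 ÷ €243.75 = 0.4830.
Break-even sales = FC ÷ CM ratio = €6,076,100 × €243.75 / €117.73 = €12,580,051.

€12,580,051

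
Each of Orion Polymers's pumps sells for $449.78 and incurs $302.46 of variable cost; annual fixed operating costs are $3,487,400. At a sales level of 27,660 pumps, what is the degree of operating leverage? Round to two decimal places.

At 27,660 units, contribution = 27,660 × $147.32 = $4,074,871.20.
EBIT = $4,074,871.20 − $3,487,400 = $587,471.20.
DOL = contribution ÷ EBIT = $4,074,871.20 ÷ $587,471.20 = 6.9363.

6.94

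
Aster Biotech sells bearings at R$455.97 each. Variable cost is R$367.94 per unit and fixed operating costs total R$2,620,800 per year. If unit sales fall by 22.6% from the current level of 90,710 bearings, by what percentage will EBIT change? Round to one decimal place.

At 90,710 units, contribution = 90,710 × R$88.03 = R$7,985,201.30.
EBIT = R$7,985,201.30 − R$2,620,800 = R$5,364,401.30.
So DOL = total CM / EBIT = R$7,985,201.30 / R$5,364,401.30 = 1.4886.
%ΔEBIT = DOL × %ΔSales = 1.4886 × -22.6% = -33.6%.

-33.6%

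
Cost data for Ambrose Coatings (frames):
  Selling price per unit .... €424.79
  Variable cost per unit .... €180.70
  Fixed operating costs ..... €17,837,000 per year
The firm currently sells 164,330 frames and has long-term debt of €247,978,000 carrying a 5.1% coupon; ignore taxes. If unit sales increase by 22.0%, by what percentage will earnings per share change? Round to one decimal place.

Total contribution margin = 164,330 × €244.09 = €40,111,309.70.
EBIT = €40,111,309.70 − €17,837,000 = €22,274,309.70.
Interest = €12,646,878.00, so EBIT − I = €9,627,431.70.
Degree of combined leverage = contribution ÷ (EBIT − I) = €40,111,309.70 ÷ €9,627,431.70 = 4.1664.
EPS therefore changes by 4.1664 × (+22.0%) = +91.7%.

+91.7%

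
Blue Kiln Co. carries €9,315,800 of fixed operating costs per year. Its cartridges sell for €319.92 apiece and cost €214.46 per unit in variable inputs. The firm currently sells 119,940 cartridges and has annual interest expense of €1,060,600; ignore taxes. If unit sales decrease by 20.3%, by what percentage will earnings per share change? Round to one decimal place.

At 119,940 units, contribution = 119,940 × €105.46 = €12,648,872.40.
Operating income = contribution − fixed costs = €12,648,872.40 − €9,315,800 = €3,333,072.40.
After interest of €1,060,600.00, pre-tax earnings = €2,272,472.40.
Degree of combined leverage = contribution ÷ (EBIT − I) = €12,648,872.40 ÷ €2,272,472.40 = 5.5661.
EPS therefore changes by 5.5661 × (-20.3%) = -113.0%.

-113.0%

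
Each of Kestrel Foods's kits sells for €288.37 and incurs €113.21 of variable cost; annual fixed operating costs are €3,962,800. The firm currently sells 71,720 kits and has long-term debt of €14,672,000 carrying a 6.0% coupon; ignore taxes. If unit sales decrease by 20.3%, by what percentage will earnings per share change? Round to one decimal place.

-33.0%

Contribution at this volume is 71,720 × €175.16 = €12,562,475.20.
EBIT = €12,562,475.20 − €3,962,800 = €8,599,675.20.
After interest of €880,320.00, pre-tax earnings = €7,719,355.20.
DCL = total CM / (EBIT − I) = €12,562,475.20 / €7,719,355.20 = 1.6274.
EPS therefore changes by 1.6274 × (-20.3%) = -33.0%.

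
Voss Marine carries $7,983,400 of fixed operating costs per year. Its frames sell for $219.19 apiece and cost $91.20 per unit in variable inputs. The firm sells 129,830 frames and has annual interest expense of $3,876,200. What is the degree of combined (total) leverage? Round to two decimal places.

3.49

At 129,830 units, contribution = 129,830 × $127.99 = $16,616,941.70.
Operating income = contribution − fixed costs = $16,616,941.70 − $7,983,400 = $8,633,541.70. Interest = $3,876,200.00.
DOL = $16,616,941.70 ÷ $8,633,541.70 = 1.9247; DFL = $8,633,541.70 ÷ $4,757,341.70 = 1.8148.
DCL = DOL × DFL = 1.9247 × 1.8148 = 3.4929.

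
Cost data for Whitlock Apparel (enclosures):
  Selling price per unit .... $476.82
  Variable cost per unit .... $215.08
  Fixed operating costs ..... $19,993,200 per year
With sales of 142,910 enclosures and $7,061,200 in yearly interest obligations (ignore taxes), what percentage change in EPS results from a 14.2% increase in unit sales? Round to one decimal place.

Total contribution margin = 142,910 × $261.74 = $37,405,263.40.
Subtracting fixed costs: EBIT = $37,405,263.40 − $19,993,200 = $17,412,063.40.
After interest of $7,061,200.00, pre-tax earnings = $10,350,863.40.
Degree of combined leverage = contribution ÷ (EBIT − I) = $37,405,263.40 ÷ $10,350,863.40 = 3.6137.
%ΔEPS = DCL × %ΔSales = 3.6137 × +14.2% = +51.3%.

+51.3%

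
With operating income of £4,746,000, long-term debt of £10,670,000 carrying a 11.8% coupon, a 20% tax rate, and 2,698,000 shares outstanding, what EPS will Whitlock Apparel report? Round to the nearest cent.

£1.03

Pre-tax income = £4,746,000 − £1,259,060.00 = £3,486,940.00.
Net income = £3,486,940.00 × (1 − 0.20) = £2,789,552.00.
EPS = £2,789,552.00 ÷ 2,698,000 = £1.03.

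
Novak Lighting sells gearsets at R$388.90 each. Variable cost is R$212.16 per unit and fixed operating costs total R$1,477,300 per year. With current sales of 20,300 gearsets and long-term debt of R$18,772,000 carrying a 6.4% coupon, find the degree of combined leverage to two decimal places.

Contribution at this volume is 20,300 × R$176.74 = R$3,587,822.00.
EBIT = R$3,587,822.00 − R$1,477,300 = R$2,110,522.00. Interest = R$1,201,408.00, so EBIT − I = R$909,114.00.
DCL = contribution ÷ (EBIT − I) = R$3,587,822.00 ÷ R$909,114.00 = 3.9465.

3.95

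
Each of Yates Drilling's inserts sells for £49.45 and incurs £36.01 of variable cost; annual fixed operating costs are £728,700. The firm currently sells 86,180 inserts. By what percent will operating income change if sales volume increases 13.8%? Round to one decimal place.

+37.2%

At 86,180 units, contribution = 86,180 × £13.44 = £1,158,259.20.
Operating income = contribution − fixed costs = £1,158,259.20 − £728,700 = £429,559.20.
Degree of operating leverage = £1,158,259.20 / £429,559.20 = 2.6964.
Operating income changes by 2.6964 × +13.8% = +37.2%.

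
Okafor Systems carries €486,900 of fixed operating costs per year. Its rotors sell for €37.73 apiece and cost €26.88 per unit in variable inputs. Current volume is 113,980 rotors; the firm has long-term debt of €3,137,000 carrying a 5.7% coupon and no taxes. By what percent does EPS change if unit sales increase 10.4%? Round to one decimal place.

Total contribution margin = 113,980 × €10.85 = €1,236,683.00.
Operating income = contribution − fixed costs = €1,236,683.00 − €486,900 = €749,783.00.
After interest of €178,809.00, pre-tax earnings = €570,974.00.
Degree of combined leverage = contribution ÷ (EBIT − I) = €1,236,683.00 ÷ €570,974.00 = 2.1659.
EPS therefore changes by 2.1659 × (+10.4%) = +22.5%.

+22.5%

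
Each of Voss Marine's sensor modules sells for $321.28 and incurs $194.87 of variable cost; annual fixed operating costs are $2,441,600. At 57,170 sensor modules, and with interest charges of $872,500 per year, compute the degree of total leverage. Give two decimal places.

At 57,170 units, contribution = 57,170 × $126.41 = $7,226,859.70.
Operating income = contribution − fixed costs = $7,226,859.70 − $2,441,600 = $4,785,259.70. Interest = $872,500.00, so EBIT − I = $3,912,759.70.
Degree of total leverage = total CM / (EBIT − interest) = $7,226,859.70 / $3,912,759.70 = 1.8470.

1.85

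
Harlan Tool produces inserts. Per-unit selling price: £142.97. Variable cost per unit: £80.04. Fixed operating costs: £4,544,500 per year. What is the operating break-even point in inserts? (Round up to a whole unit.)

72,216 inserts

Each unit contributes £142.97 − £80.04 = £62.93.
Units to break even: £4,544,500 ÷ £62.93 = 72,215.16, rounded up to 72,216.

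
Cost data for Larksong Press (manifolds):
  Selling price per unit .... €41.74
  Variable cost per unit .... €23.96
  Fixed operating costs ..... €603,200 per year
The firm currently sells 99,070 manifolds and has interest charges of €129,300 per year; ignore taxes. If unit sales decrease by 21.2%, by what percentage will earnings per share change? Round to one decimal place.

Total contribution margin = 99,070 × €17.78 = €1,761,464.60.
Operating income = contribution − fixed costs = €1,761,464.60 − €603,200 = €1,158,264.60.
After interest of €129,300.00, pre-tax earnings = €1,028,964.60.
Degree of combined leverage = contribution ÷ (EBIT − I) = €1,761,464.60 ÷ €1,028,964.60 = 1.7119.
EPS therefore changes by 1.7119 × (-21.2%) = -36.3%.

-36.3%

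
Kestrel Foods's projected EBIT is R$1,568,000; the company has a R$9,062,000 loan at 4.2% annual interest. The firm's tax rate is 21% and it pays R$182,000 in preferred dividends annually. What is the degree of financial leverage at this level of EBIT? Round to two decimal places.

1.64

Interest = R$380,604.00.
Preferred dividends grossed up pre-tax: R$182,000 / (1 − 0.21) = R$230,379.75.
DFL = EBIT ÷ [EBIT − I − D_p/(1−t)] = R$1,568,000 ÷ [R$1,568,000 − R$380,604.00 − R$230,379.75] = R$1,568,000 ÷ R$957,016.25 = 1.6384.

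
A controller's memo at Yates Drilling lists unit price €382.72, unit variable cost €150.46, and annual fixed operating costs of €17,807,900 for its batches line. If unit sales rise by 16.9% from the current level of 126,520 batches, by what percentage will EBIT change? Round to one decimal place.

At 126,520 units, contribution = 126,520 × €232.26 = €29,385,535.20.
Operating income = contribution − fixed costs = €29,385,535.20 − €17,807,900 = €11,577,635.20.
Degree of operating leverage = €29,385,535.20 / €11,577,635.20 = 2.5381.
Operating income changes by 2.5381 × +16.9% = +42.9%.

+42.9%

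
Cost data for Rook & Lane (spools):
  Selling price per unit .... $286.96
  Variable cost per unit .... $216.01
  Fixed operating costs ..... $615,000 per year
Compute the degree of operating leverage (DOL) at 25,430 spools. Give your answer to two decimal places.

1.52

Contribution at this volume is 25,430 × $70.95 = $1,804,258.50.
EBIT = $1,804,258.50 − $615,000 = $1,189,258.50.
Degree of operating leverage = $1,804,258.50 / $1,189,258.50 = 1.5171.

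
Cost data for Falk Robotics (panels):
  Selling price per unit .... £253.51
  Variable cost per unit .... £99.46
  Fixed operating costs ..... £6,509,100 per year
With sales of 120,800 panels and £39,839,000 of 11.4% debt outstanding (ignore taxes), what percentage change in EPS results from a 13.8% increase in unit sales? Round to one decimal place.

Total contribution margin = 120,800 × £154.05 = £18,609,240.00.
EBIT = £18,609,240.00 − £6,509,100 = £12,100,140.00.
After interest of £4,541,646.00, pre-tax earnings = £7,558,494.00.
Degree of combined leverage = contribution ÷ (EBIT − I) = £18,609,240.00 ÷ £7,558,494.00 = 2.4620.
%ΔEPS = DCL × %ΔSales = 2.4620 × +13.8% = +34.0%.

+34.0%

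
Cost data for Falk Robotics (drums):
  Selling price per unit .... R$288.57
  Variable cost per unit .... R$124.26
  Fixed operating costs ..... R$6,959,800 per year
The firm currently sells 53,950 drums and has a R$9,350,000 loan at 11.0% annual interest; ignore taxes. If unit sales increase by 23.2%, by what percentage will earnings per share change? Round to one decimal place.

Total contribution margin = 53,950 × R$164.31 = R$8,864,524.50.
Subtracting fixed costs: EBIT = R$8,864,524.50 − R$6,959,800 = R$1,904,724.50.
After interest of R$1,028,500.00, pre-tax earnings = R$876,224.50.
Degree of combined leverage = contribution ÷ (EBIT − I) = R$8,864,524.50 ÷ R$876,224.50 = 10.1167.
EPS therefore changes by 10.1167 × (+23.2%) = +234.7%.

+234.7%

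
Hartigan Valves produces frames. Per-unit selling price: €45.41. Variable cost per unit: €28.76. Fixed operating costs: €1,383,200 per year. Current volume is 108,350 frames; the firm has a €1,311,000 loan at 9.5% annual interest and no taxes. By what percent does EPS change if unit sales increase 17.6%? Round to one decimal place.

Total contribution margin = 108,350 × €16.65 = €1,804,027.50.
EBIT = €1,804,027.50 − €1,383,200 = €420,827.50.
After interest of €124,545.00, pre-tax earnings = €296,282.50.
Degree of combined leverage = contribution ÷ (EBIT − I) = €1,804,027.50 ÷ €296,282.50 = 6.0889.
EPS therefore changes by 6.0889 × (+17.6%) = +107.2%.

+107.2%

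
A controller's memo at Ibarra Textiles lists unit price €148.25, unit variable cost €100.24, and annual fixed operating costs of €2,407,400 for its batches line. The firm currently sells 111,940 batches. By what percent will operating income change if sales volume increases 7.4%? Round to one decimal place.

Contribution at this volume is 111,940 × €48.01 = €5,374,239.40.
Subtracting fixed costs: EBIT = €5,374,239.40 − €2,407,400 = €2,966,839.40.
DOL = contribution ÷ EBIT = €5,374,239.40 ÷ €2,966,839.40 = 1.8114.
Operating income changes by 1.8114 × +7.4% = +13.4%.

+13.4%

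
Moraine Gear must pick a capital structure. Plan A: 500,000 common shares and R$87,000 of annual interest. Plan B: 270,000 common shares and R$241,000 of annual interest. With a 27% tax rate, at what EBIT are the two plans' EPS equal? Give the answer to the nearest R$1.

R$421,783

At indifference, (EBIT − 87,000)(1 − t)/500,000 = (EBIT − 241,000)(1 − t)/270,000.
Cancelling (1 − t) and cross-multiplying: 270,000·(EBIT − 87,000) = 500,000·(EBIT − 241,000).
Solving, EBIT = (241,000·500,000 − 87,000·270,000) / (500,000 − 270,000) = 97,010,000,000 / 230,000 = 421,782.61.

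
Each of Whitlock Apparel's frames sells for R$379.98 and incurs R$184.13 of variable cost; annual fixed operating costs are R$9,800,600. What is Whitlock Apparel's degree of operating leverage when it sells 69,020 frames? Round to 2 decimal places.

3.64

At 69,020 units, contribution = 69,020 × R$195.85 = R$13,517,567.00.
Subtracting fixed costs: EBIT = R$13,517,567.00 − R$9,800,600 = R$3,716,967.00.
Degree of operating leverage = R$13,517,567.00 / R$3,716,967.00 = 3.6367.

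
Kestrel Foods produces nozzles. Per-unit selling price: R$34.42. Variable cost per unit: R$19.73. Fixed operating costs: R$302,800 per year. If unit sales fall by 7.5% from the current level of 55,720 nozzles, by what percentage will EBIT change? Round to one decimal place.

-11.9%

At 55,720 units, contribution = 55,720 × R$14.69 = R$818,526.80.
Subtracting fixed costs: EBIT = R$818,526.80 − R$302,800 = R$515,726.80.
So DOL = total CM / EBIT = R$818,526.80 / R$515,726.80 = 1.5871.
Operating income changes by 1.5871 × -7.5% = -11.9%.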